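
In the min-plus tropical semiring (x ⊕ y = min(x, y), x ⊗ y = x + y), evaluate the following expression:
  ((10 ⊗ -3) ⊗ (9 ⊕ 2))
((10 ⊗ -3) ⊗ (9 ⊕ 2)) = 9

Expand innermost to outermost. Recall ⊕ takes the minimum of its arguments and ⊗ takes their sum. Working out the expression ((10 ⊗ -3) ⊗ (9 ⊕ 2)) gives 9.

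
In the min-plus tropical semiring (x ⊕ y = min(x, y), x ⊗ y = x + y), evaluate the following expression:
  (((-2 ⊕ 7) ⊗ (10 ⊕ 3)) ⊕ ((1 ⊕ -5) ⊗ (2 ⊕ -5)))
(((-2 ⊕ 7) ⊗ (10 ⊕ 3)) ⊕ ((1 ⊕ -5) ⊗ (2 ⊕ -5))) = -10

Expand innermost to outermost. Recall ⊕ takes the minimum of its arguments and ⊗ takes their sum. Working out the expression (((-2 ⊕ 7) ⊗ (10 ⊕ 3)) ⊕ ((1 ⊕ -5) ⊗ (2 ⊕ -5))) gives -10.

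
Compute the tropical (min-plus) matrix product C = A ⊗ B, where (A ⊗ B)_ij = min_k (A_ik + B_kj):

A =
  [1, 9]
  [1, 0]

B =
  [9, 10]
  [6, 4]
A ⊗ B =
  [10, 11]
  [6, 4]

Apply the min-plus product entry-by-entry:
  C[0][0] = min over k of (A[0][0] + B[0][0] = 1 + 9 = 10, A[0][1] + B[1][0] = 9 + 6 = 15) = 10 (attained at k = 0)
  C[0][1] = min over k of (A[0][0] + B[0][1] = 1 + 10 = 11, A[0][1] + B[1][1] = 9 + 4 = 13) = 11 (attained at k = 0)
  C[1][0] = min over k of (A[1][0] + B[0][0] = 1 + 9 = 10, A[1][1] + B[1][0] = 0 + 6 = 6) = 6 (attained at k = 1)
  C[1][1] = min over k of (A[1][0] + B[0][1] = 1 + 10 = 11, A[1][1] + B[1][1] = 0 + 4 = 4) = 4 (attained at k = 1)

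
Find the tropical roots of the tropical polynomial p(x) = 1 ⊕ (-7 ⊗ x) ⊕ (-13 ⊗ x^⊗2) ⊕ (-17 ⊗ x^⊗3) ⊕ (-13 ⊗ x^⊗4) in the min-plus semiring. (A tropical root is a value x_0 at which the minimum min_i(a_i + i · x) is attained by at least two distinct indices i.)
Roots: {-4, 4, 6, 8}

Each tropical root is a break point of the lower envelope of the lines y = a_i + i · x (there are 5 lines, with slopes 0, 1, ..., 4). Only the lines that attain the minimum somewhere contribute to roots; other lines are dominated. Here the surviving (envelope) indices are i = 4, i = 3, i = 2, i = 1, i = 0.
Intersections between consecutive envelope lines give the roots: for adjacent envelope indices i < j the intersection is x = (a_i − a_j) / (j − i). Reading off the sorted break points: {-4, 4, 6, 8}.
Verification: at each break x_0, at least two indices attain the minimum of min_i(a_i + i · x_0).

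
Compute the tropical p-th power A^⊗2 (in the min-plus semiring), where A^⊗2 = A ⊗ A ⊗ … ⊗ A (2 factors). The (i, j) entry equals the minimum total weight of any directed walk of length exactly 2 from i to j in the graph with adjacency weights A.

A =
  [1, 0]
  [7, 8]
A^⊗2 =
  [2, 1]
  [8, 7]

Each entry (A^⊗2)_ij equals the minimum over all length-2 walks i = v_0 → v_1 → … → v_2 = j of Σ_t A[v_t][v_{t+1}]. For example, for (i, j) = (0, 1) we minimise over 2 possible intermediate vertex sequences; the minimum is 1, attained along the walk 0 → 0 → 1.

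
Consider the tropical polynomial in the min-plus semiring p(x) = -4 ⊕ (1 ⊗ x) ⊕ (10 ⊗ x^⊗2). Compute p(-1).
p(-1) = -4

A tropical monomial a ⊗ x^⊗i evaluates to a + i · x. Evaluating each term at x = -1:
  Term 0 contributes -4 + 0 · -1 = -4
  Term 1 contributes 1 + 1 · -1 = 0
  Term 2 contributes 10 + 2 · -1 = 8
p(-1) = ⊕ of these = min[-4, 0, 8] = -4.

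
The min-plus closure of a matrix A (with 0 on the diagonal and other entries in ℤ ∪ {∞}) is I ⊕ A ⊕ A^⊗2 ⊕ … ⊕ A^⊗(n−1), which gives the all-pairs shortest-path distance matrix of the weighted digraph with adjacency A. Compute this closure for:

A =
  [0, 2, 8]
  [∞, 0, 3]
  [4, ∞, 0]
Closure =
  [0, 2, 5]
  [7, 0, 3]
  [4, 6, 0]

This is the Floyd-Warshall all-pairs shortest-path computation. For each intermediate vertex k = 0, 1, …, 2, update dist[i][j] ← min(dist[i][j], dist[i][k] + dist[k][j]). The final matrix gives, for each (i, j), the minimum total weight of any directed path from i to j (possibly empty when i = j).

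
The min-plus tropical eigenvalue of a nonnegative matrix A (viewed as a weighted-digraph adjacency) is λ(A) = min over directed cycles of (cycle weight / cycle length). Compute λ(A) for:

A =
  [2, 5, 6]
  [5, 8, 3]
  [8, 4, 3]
λ(A) = 2

Enumerate directed cycles and compute their means (weight / length). Sample:
  cycle 0 → 0: weight = 2, length = 1, mean = 2/1 ≈ 2.000
  cycle 1 → 1: weight = 8, length = 1, mean = 8/1 ≈ 8.000
  cycle 2 → 2: weight = 3, length = 1, mean = 3/1 ≈ 3.000
  cycle 0 → 1 → 0: weight = 10, length = 2, mean = 10/2 ≈ 5.000
  cycle 0 → 2 → 0: weight = 14, length = 2, mean = 14/2 ≈ 7.000
  cycle 1 → 0 → 1: weight = 10, length = 2, mean = 10/2 ≈ 5.000
Minimum mean = 2.000, attained e.g. along the cycle 0 → 0 with weight 2 and length 1. So λ(A) = 2/1 = 2.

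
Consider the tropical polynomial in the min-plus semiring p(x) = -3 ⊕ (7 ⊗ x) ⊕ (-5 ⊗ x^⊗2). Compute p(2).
p(2) = -3

A tropical monomial a ⊗ x^⊗i evaluates to a + i · x. Evaluating each term at x = 2:
  Term 0 contributes -3 + 0 · 2 = -3
  Term 1 contributes 7 + 1 · 2 = 9
  Term 2 contributes -5 + 2 · 2 = -1
p(2) = ⊕ of these = min[-3, 9, -1] = -3.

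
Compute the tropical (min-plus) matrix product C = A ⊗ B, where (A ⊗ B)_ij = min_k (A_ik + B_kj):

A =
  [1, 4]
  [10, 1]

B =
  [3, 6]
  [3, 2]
A ⊗ B =
  [4, 6]
  [4, 3]

Apply the min-plus product entry-by-entry:
  C[0][0] = min over k of (A[0][0] + B[0][0] = 1 + 3 = 4, A[0][1] + B[1][0] = 4 + 3 = 7) = 4 (attained at k = 0)
  C[0][1] = min over k of (A[0][0] + B[0][1] = 1 + 6 = 7, A[0][1] + B[1][1] = 4 + 2 = 6) = 6 (attained at k = 1)
  C[1][0] = min over k of (A[1][0] + B[0][0] = 10 + 3 = 13, A[1][1] + B[1][0] = 1 + 3 = 4) = 4 (attained at k = 1)
  C[1][1] = min over k of (A[1][0] + B[0][1] = 10 + 6 = 16, A[1][1] + B[1][1] = 1 + 2 = 3) = 3 (attained at k = 1)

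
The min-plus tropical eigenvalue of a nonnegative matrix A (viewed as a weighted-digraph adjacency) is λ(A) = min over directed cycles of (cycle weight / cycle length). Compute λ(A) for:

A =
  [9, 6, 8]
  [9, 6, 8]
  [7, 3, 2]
λ(A) = 2

Enumerate directed cycles and compute their means (weight / length). Sample:
  cycle 0 → 0: weight = 9, length = 1, mean = 9/1 ≈ 9.000
  cycle 1 → 1: weight = 6, length = 1, mean = 6/1 ≈ 6.000
  cycle 2 → 2: weight = 2, length = 1, mean = 2/1 ≈ 2.000
  cycle 0 → 1 → 0: weight = 15, length = 2, mean = 15/2 ≈ 7.500
  cycle 0 → 2 → 0: weight = 15, length = 2, mean = 15/2 ≈ 7.500
  cycle 1 → 0 → 1: weight = 15, length = 2, mean = 15/2 ≈ 7.500
Minimum mean = 2.000, attained e.g. along the cycle 2 → 2 with weight 2 and length 1. So λ(A) = 2/1 = 2.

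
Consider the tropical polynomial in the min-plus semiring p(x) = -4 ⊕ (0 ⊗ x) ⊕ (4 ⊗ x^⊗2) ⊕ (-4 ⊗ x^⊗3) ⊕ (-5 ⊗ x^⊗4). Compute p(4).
p(4) = -4

A tropical monomial a ⊗ x^⊗i evaluates to a + i · x. Evaluating each term at x = 4:
  Term 0 contributes -4 + 0 · 4 = -4
  Term 1 contributes 0 + 1 · 4 = 4
  Term 2 contributes 4 + 2 · 4 = 12
  Term 3 contributes -4 + 3 · 4 = 8
  Term 4 contributes -5 + 4 · 4 = 11
p(4) = ⊕ of these = min[-4, 4, 12, 8, 11] = -4.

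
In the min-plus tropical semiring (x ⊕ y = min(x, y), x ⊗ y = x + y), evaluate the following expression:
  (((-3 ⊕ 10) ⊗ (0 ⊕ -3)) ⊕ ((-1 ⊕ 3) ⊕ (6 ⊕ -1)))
(((-3 ⊕ 10) ⊗ (0 ⊕ -3)) ⊕ ((-1 ⊕ 3) ⊕ (6 ⊕ -1))) = -6

Expand innermost to outermost. Recall ⊕ takes the minimum of its arguments and ⊗ takes their sum. Working out the expression (((-3 ⊕ 10) ⊗ (0 ⊕ -3)) ⊕ ((-1 ⊕ 3) ⊕ (6 ⊕ -1))) gives -6.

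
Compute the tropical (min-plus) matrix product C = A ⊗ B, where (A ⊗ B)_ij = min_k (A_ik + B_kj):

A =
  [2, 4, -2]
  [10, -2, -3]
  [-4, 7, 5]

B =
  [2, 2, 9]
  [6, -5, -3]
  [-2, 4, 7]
A ⊗ B =
  [-4, -1, 1]
  [-5, -7, -5]
  [-2, -2, 4]

Apply the min-plus product entry-by-entry:
  C[0][0] = min over k of (A[0][0] + B[0][0] = 2 + 2 = 4, A[0][1] + B[1][0] = 4 + 6 = 10, A[0][2] + B[2][0] = -2 + -2 = -4) = -4 (attained at k = 2)
  C[0][1] = min over k of (A[0][0] + B[0][1] = 2 + 2 = 4, A[0][1] + B[1][1] = 4 + -5 = -1, A[0][2] + B[2][1] = -2 + 4 = 2) = -1 (attained at k = 1)
  C[0][2] = min over k of (A[0][0] + B[0][2] = 2 + 9 = 11, A[0][1] + B[1][2] = 4 + -3 = 1, A[0][2] + B[2][2] = -2 + 7 = 5) = 1 (attained at k = 1)
  C[1][0] = min over k of (A[1][0] + B[0][0] = 10 + 2 = 12, A[1][1] + B[1][0] = -2 + 6 = 4, A[1][2] + B[2][0] = -3 + -2 = -5) = -5 (attained at k = 2)
  C[1][1] = min over k of (A[1][0] + B[0][1] = 10 + 2 = 12, A[1][1] + B[1][1] = -2 + -5 = -7, A[1][2] + B[2][1] = -3 + 4 = 1) = -7 (attained at k = 1)
  C[1][2] = min over k of (A[1][0] + B[0][2] = 10 + 9 = 19, A[1][1] + B[1][2] = -2 + -3 = -5, A[1][2] + B[2][2] = -3 + 7 = 4) = -5 (attained at k = 1)
  C[2][0] = min over k of (A[2][0] + B[0][0] = -4 + 2 = -2, A[2][1] + B[1][0] = 7 + 6 = 13, A[2][2] + B[2][0] = 5 + -2 = 3) = -2 (attained at k = 0)
  C[2][1] = min over k of (A[2][0] + B[0][1] = -4 + 2 = -2, A[2][1] + B[1][1] = 7 + -5 = 2, A[2][2] + B[2][1] = 5 + 4 = 9) = -2 (attained at k = 0)
  C[2][2] = min over k of (A[2][0] + B[0][2] = -4 + 9 = 5, A[2][1] + B[1][2] = 7 + -3 = 4, A[2][2] + B[2][2] = 5 + 7 = 12) = 4 (attained at k = 1)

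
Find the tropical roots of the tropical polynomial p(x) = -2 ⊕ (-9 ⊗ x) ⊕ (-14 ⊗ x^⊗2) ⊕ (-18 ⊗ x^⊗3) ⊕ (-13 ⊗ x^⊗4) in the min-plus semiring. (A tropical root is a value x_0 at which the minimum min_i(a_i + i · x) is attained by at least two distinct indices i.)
Roots: {-5, 4, 5, 7}

Each tropical root is a break point of the lower envelope of the lines y = a_i + i · x (there are 5 lines, with slopes 0, 1, ..., 4). Only the lines that attain the minimum somewhere contribute to roots; other lines are dominated. Here the surviving (envelope) indices are i = 4, i = 3, i = 2, i = 1, i = 0.
Intersections between consecutive envelope lines give the roots: for adjacent envelope indices i < j the intersection is x = (a_i − a_j) / (j − i). Reading off the sorted break points: {-5, 4, 5, 7}.
Verification: at each break x_0, at least two indices attain the minimum of min_i(a_i + i · x_0).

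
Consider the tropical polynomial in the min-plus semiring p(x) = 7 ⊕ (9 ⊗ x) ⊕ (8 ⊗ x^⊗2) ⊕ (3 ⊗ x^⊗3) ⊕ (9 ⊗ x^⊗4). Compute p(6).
p(6) = 7

A tropical monomial a ⊗ x^⊗i evaluates to a + i · x. Evaluating each term at x = 6:
  Term 0 contributes 7 + 0 · 6 = 7
  Term 1 contributes 9 + 1 · 6 = 15
  Term 2 contributes 8 + 2 · 6 = 20
  Term 3 contributes 3 + 3 · 6 = 21
  Term 4 contributes 9 + 4 · 6 = 33
p(6) = ⊕ of these = min[7, 15, 20, 21, 33] = 7.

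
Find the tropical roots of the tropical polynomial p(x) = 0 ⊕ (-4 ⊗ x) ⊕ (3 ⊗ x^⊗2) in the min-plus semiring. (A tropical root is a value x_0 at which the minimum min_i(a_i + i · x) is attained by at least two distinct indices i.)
Roots: {-7, 4}

Each tropical root is a break point of the lower envelope of the lines y = a_i + i · x (there are 3 lines, with slopes 0, 1, ..., 2). Only the lines that attain the minimum somewhere contribute to roots; other lines are dominated. Here the surviving (envelope) indices are i = 2, i = 1, i = 0.
Intersections between consecutive envelope lines give the roots: for adjacent envelope indices i < j the intersection is x = (a_i − a_j) / (j − i). Reading off the sorted break points: {-7, 4}.
Verification: at each break x_0, at least two indices attain the minimum of min_i(a_i + i · x_0).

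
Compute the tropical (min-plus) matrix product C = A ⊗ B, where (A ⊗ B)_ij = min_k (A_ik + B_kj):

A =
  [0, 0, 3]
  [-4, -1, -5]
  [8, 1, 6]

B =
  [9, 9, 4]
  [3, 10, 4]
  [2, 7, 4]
A ⊗ B =
  [3, 9, 4]
  [-3, 2, -1]
  [4, 11, 5]

Apply the min-plus product entry-by-entry:
  C[0][0] = min over k of (A[0][0] + B[0][0] = 0 + 9 = 9, A[0][1] + B[1][0] = 0 + 3 = 3, A[0][2] + B[2][0] = 3 + 2 = 5) = 3 (attained at k = 1)
  C[0][1] = min over k of (A[0][0] + B[0][1] = 0 + 9 = 9, A[0][1] + B[1][1] = 0 + 10 = 10, A[0][2] + B[2][1] = 3 + 7 = 10) = 9 (attained at k = 0)
  C[0][2] = min over k of (A[0][0] + B[0][2] = 0 + 4 = 4, A[0][1] + B[1][2] = 0 + 4 = 4, A[0][2] + B[2][2] = 3 + 4 = 7) = 4 (attained at k = 0)
  C[1][0] = min over k of (A[1][0] + B[0][0] = -4 + 9 = 5, A[1][1] + B[1][0] = -1 + 3 = 2, A[1][2] + B[2][0] = -5 + 2 = -3) = -3 (attained at k = 2)
  C[1][1] = min over k of (A[1][0] + B[0][1] = -4 + 9 = 5, A[1][1] + B[1][1] = -1 + 10 = 9, A[1][2] + B[2][1] = -5 + 7 = 2) = 2 (attained at k = 2)
  C[1][2] = min over k of (A[1][0] + B[0][2] = -4 + 4 = 0, A[1][1] + B[1][2] = -1 + 4 = 3, A[1][2] + B[2][2] = -5 + 4 = -1) = -1 (attained at k = 2)
  C[2][0] = min over k of (A[2][0] + B[0][0] = 8 + 9 = 17, A[2][1] + B[1][0] = 1 + 3 = 4, A[2][2] + B[2][0] = 6 + 2 = 8) = 4 (attained at k = 1)
  C[2][1] = min over k of (A[2][0] + B[0][1] = 8 + 9 = 17, A[2][1] + B[1][1] = 1 + 10 = 11, A[2][2] + B[2][1] = 6 + 7 = 13) = 11 (attained at k = 1)
  C[2][2] = min over k of (A[2][0] + B[0][2] = 8 + 4 = 12, A[2][1] + B[1][2] = 1 + 4 = 5, A[2][2] + B[2][2] = 6 + 4 = 10) = 5 (attained at k = 1)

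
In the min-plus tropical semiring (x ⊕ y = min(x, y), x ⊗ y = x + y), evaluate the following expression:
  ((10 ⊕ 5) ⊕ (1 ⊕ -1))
((10 ⊕ 5) ⊕ (1 ⊕ -1)) = -1

Expand innermost to outermost. Recall ⊕ takes the minimum of its arguments and ⊗ takes their sum. Working out the expression ((10 ⊕ 5) ⊕ (1 ⊕ -1)) gives -1.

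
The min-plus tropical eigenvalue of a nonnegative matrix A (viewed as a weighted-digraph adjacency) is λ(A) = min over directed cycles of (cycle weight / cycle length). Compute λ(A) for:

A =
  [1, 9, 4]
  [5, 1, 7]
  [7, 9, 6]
λ(A) = 1

Enumerate directed cycles and compute their means (weight / length). Sample:
  cycle 0 → 0: weight = 1, length = 1, mean = 1/1 ≈ 1.000
  cycle 1 → 1: weight = 1, length = 1, mean = 1/1 ≈ 1.000
  cycle 2 → 2: weight = 6, length = 1, mean = 6/1 ≈ 6.000
  cycle 0 → 1 → 0: weight = 14, length = 2, mean = 14/2 ≈ 7.000
  cycle 0 → 2 → 0: weight = 11, length = 2, mean = 11/2 ≈ 5.500
  cycle 1 → 0 → 1: weight = 14, length = 2, mean = 14/2 ≈ 7.000
Minimum mean = 1.000, attained e.g. along the cycle 0 → 0 with weight 1 and length 1. So λ(A) = 1/1 = 1.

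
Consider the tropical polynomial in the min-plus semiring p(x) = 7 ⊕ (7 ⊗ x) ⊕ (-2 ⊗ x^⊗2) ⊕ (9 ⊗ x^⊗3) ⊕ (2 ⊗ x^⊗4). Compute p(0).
p(0) = -2

A tropical monomial a ⊗ x^⊗i evaluates to a + i · x. Evaluating each term at x = 0:
  Term 0 contributes 7 + 0 · 0 = 7
  Term 1 contributes 7 + 1 · 0 = 7
  Term 2 contributes -2 + 2 · 0 = -2
  Term 3 contributes 9 + 3 · 0 = 9
  Term 4 contributes 2 + 4 · 0 = 2
p(0) = ⊕ of these = min[7, 7, -2, 9, 2] = -2.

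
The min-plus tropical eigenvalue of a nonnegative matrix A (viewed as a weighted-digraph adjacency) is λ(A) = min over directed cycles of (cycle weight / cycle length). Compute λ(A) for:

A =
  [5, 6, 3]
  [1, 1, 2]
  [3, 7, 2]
λ(A) = 1

Enumerate directed cycles and compute their means (weight / length). Sample:
  cycle 0 → 0: weight = 5, length = 1, mean = 5/1 ≈ 5.000
  cycle 1 → 1: weight = 1, length = 1, mean = 1/1 ≈ 1.000
  cycle 2 → 2: weight = 2, length = 1, mean = 2/1 ≈ 2.000
  cycle 0 → 1 → 0: weight = 7, length = 2, mean = 7/2 ≈ 3.500
  cycle 0 → 2 → 0: weight = 6, length = 2, mean = 6/2 ≈ 3.000
  cycle 1 → 0 → 1: weight = 7, length = 2, mean = 7/2 ≈ 3.500
Minimum mean = 1.000, attained e.g. along the cycle 1 → 1 with weight 1 and length 1. So λ(A) = 1/1 = 1.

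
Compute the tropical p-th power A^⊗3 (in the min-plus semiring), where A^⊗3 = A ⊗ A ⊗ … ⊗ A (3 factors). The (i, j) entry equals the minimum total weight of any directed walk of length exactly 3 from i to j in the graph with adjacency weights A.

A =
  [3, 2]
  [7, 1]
A^⊗3 =
  [9, 4]
  [9, 3]

Each entry (A^⊗3)_ij equals the minimum over all length-3 walks i = v_0 → v_1 → … → v_3 = j of Σ_t A[v_t][v_{t+1}]. For example, for (i, j) = (0, 1) we minimise over 4 possible intermediate vertex sequences; the minimum is 4, attained along the walk 0 → 1 → 1 → 1.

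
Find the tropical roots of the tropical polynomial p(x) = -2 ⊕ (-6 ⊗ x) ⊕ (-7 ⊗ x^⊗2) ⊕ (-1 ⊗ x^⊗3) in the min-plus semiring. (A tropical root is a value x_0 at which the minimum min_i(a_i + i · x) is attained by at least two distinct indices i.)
Roots: {-6, 1, 4}

Each tropical root is a break point of the lower envelope of the lines y = a_i + i · x (there are 4 lines, with slopes 0, 1, ..., 3). Only the lines that attain the minimum somewhere contribute to roots; other lines are dominated. Here the surviving (envelope) indices are i = 3, i = 2, i = 1, i = 0.
Intersections between consecutive envelope lines give the roots: for adjacent envelope indices i < j the intersection is x = (a_i − a_j) / (j − i). Reading off the sorted break points: {-6, 1, 4}.
Verification: at each break x_0, at least two indices attain the minimum of min_i(a_i + i · x_0).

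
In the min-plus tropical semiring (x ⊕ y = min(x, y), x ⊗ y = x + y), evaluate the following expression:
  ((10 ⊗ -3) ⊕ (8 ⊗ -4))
((10 ⊗ -3) ⊕ (8 ⊗ -4)) = 4

Expand innermost to outermost. Recall ⊕ takes the minimum of its arguments and ⊗ takes their sum. Working out the expression ((10 ⊗ -3) ⊕ (8 ⊗ -4)) gives 4.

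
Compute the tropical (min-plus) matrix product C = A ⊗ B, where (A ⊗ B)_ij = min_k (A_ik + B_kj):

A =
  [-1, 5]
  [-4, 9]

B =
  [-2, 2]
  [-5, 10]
A ⊗ B =
  [-3, 1]
  [-6, -2]

Apply the min-plus product entry-by-entry:
  C[0][0] = min over k of (A[0][0] + B[0][0] = -1 + -2 = -3, A[0][1] + B[1][0] = 5 + -5 = 0) = -3 (attained at k = 0)
  C[0][1] = min over k of (A[0][0] + B[0][1] = -1 + 2 = 1, A[0][1] + B[1][1] = 5 + 10 = 15) = 1 (attained at k = 0)
  C[1][0] = min over k of (A[1][0] + B[0][0] = -4 + -2 = -6, A[1][1] + B[1][0] = 9 + -5 = 4) = -6 (attained at k = 0)
  C[1][1] = min over k of (A[1][0] + B[0][1] = -4 + 2 = -2, A[1][1] + B[1][1] = 9 + 10 = 19) = -2 (attained at k = 0)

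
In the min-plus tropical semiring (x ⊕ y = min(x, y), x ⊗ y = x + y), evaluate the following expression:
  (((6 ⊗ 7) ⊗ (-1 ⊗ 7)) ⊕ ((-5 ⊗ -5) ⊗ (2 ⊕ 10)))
(((6 ⊗ 7) ⊗ (-1 ⊗ 7)) ⊕ ((-5 ⊗ -5) ⊗ (2 ⊕ 10))) = -8

Expand innermost to outermost. Recall ⊕ takes the minimum of its arguments and ⊗ takes their sum. Working out the expression (((6 ⊗ 7) ⊗ (-1 ⊗ 7)) ⊕ ((-5 ⊗ -5) ⊗ (2 ⊕ 10))) gives -8.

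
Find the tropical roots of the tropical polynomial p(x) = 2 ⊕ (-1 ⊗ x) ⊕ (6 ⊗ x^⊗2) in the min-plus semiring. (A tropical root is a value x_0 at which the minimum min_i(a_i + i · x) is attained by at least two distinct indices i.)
Roots: {-7, 3}

Each tropical root is a break point of the lower envelope of the lines y = a_i + i · x (there are 3 lines, with slopes 0, 1, ..., 2). Only the lines that attain the minimum somewhere contribute to roots; other lines are dominated. Here the surviving (envelope) indices are i = 2, i = 1, i = 0.
Intersections between consecutive envelope lines give the roots: for adjacent envelope indices i < j the intersection is x = (a_i − a_j) / (j − i). Reading off the sorted break points: {-7, 3}.
Verification: at each break x_0, at least two indices attain the minimum of min_i(a_i + i · x_0).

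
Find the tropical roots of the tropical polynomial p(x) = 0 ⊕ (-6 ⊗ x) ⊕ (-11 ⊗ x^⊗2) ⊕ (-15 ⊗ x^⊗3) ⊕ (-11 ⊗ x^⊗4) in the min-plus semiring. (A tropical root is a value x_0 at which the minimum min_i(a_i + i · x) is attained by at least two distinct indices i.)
Roots: {-4, 4, 5, 6}

Each tropical root is a break point of the lower envelope of the lines y = a_i + i · x (there are 5 lines, with slopes 0, 1, ..., 4). Only the lines that attain the minimum somewhere contribute to roots; other lines are dominated. Here the surviving (envelope) indices are i = 4, i = 3, i = 2, i = 1, i = 0.
Intersections between consecutive envelope lines give the roots: for adjacent envelope indices i < j the intersection is x = (a_i − a_j) / (j − i). Reading off the sorted break points: {-4, 4, 5, 6}.
Verification: at each break x_0, at least two indices attain the minimum of min_i(a_i + i · x_0).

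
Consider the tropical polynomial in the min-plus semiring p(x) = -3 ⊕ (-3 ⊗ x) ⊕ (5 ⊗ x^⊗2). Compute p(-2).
p(-2) = -5

A tropical monomial a ⊗ x^⊗i evaluates to a + i · x. Evaluating each term at x = -2:
  Term 0 contributes -3 + 0 · -2 = -3
  Term 1 contributes -3 + 1 · -2 = -5
  Term 2 contributes 5 + 2 · -2 = 1
p(-2) = ⊕ of these = min[-3, -5, 1] = -5.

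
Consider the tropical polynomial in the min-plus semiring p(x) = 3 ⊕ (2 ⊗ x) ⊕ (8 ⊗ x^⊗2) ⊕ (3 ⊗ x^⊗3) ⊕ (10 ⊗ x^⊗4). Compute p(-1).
p(-1) = 0

A tropical monomial a ⊗ x^⊗i evaluates to a + i · x. Evaluating each term at x = -1:
  Term 0 contributes 3 + 0 · -1 = 3
  Term 1 contributes 2 + 1 · -1 = 1
  Term 2 contributes 8 + 2 · -1 = 6
  Term 3 contributes 3 + 3 · -1 = 0
  Term 4 contributes 10 + 4 · -1 = 6
p(-1) = ⊕ of these = min[3, 1, 6, 0, 6] = 0.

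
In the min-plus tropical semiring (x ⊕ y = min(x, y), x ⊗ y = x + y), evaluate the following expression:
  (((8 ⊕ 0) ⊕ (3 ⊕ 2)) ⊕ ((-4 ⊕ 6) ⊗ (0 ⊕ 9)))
(((8 ⊕ 0) ⊕ (3 ⊕ 2)) ⊕ ((-4 ⊕ 6) ⊗ (0 ⊕ 9))) = -4

Expand innermost to outermost. Recall ⊕ takes the minimum of its arguments and ⊗ takes their sum. Working out the expression (((8 ⊕ 0) ⊕ (3 ⊕ 2)) ⊕ ((-4 ⊕ 6) ⊗ (0 ⊕ 9))) gives -4.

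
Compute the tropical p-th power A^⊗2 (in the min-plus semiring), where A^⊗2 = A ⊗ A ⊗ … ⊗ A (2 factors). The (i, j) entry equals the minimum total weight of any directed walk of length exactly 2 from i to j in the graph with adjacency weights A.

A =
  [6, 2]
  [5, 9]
A^⊗2 =
  [7, 8]
  [11, 7]

Each entry (A^⊗2)_ij equals the minimum over all length-2 walks i = v_0 → v_1 → … → v_2 = j of Σ_t A[v_t][v_{t+1}]. For example, for (i, j) = (0, 1) we minimise over 2 possible intermediate vertex sequences; the minimum is 8, attained along the walk 0 → 0 → 1.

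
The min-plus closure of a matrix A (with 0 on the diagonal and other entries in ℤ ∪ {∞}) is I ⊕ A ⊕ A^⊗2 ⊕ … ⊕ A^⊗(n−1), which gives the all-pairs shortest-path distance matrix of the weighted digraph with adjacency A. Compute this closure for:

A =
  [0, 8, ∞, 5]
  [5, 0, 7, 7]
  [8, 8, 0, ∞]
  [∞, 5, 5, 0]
Closure =
  [0, 8, 10, 5]
  [5, 0, 7, 7]
  [8, 8, 0, 13]
  [10, 5, 5, 0]

This is the Floyd-Warshall all-pairs shortest-path computation. For each intermediate vertex k = 0, 1, …, 3, update dist[i][j] ← min(dist[i][j], dist[i][k] + dist[k][j]). The final matrix gives, for each (i, j), the minimum total weight of any directed path from i to j (possibly empty when i = j).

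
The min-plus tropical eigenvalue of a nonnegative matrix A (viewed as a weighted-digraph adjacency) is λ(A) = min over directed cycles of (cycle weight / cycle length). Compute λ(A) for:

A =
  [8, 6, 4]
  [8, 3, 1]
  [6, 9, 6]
λ(A) = 3

Enumerate directed cycles and compute their means (weight / length). Sample:
  cycle 0 → 0: weight = 8, length = 1, mean = 8/1 ≈ 8.000
  cycle 1 → 1: weight = 3, length = 1, mean = 3/1 ≈ 3.000
  cycle 2 → 2: weight = 6, length = 1, mean = 6/1 ≈ 6.000
  cycle 0 → 1 → 0: weight = 14, length = 2, mean = 14/2 ≈ 7.000
  cycle 0 → 2 → 0: weight = 10, length = 2, mean = 10/2 ≈ 5.000
  cycle 1 → 0 → 1: weight = 14, length = 2, mean = 14/2 ≈ 7.000
Minimum mean = 3.000, attained e.g. along the cycle 1 → 1 with weight 3 and length 1. So λ(A) = 3/1 = 3.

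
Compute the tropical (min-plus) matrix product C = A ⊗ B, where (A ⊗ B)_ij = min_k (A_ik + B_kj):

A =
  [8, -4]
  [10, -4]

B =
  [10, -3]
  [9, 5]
A ⊗ B =
  [5, 1]
  [5, 1]

Apply the min-plus product entry-by-entry:
  C[0][0] = min over k of (A[0][0] + B[0][0] = 8 + 10 = 18, A[0][1] + B[1][0] = -4 + 9 = 5) = 5 (attained at k = 1)
  C[0][1] = min over k of (A[0][0] + B[0][1] = 8 + -3 = 5, A[0][1] + B[1][1] = -4 + 5 = 1) = 1 (attained at k = 1)
  C[1][0] = min over k of (A[1][0] + B[0][0] = 10 + 10 = 20, A[1][1] + B[1][0] = -4 + 9 = 5) = 5 (attained at k = 1)
  C[1][1] = min over k of (A[1][0] + B[0][1] = 10 + -3 = 7, A[1][1] + B[1][1] = -4 + 5 = 1) = 1 (attained at k = 1)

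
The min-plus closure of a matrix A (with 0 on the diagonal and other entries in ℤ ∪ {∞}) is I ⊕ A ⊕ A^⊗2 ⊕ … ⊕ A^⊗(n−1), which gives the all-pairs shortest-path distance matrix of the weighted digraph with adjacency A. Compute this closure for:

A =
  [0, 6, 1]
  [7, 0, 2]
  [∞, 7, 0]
Closure =
  [0, 6, 1]
  [7, 0, 2]
  [14, 7, 0]

This is the Floyd-Warshall all-pairs shortest-path computation. For each intermediate vertex k = 0, 1, …, 2, update dist[i][j] ← min(dist[i][j], dist[i][k] + dist[k][j]). The final matrix gives, for each (i, j), the minimum total weight of any directed path from i to j (possibly empty when i = j).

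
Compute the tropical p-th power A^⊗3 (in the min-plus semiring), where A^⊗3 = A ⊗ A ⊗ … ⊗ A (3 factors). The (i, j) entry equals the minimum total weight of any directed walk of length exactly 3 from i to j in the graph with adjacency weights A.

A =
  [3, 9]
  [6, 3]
A^⊗3 =
  [9, 15]
  [12, 9]

Each entry (A^⊗3)_ij equals the minimum over all length-3 walks i = v_0 → v_1 → … → v_3 = j of Σ_t A[v_t][v_{t+1}]. For example, for (i, j) = (0, 1) we minimise over 4 possible intermediate vertex sequences; the minimum is 15, attained along the walk 0 → 0 → 0 → 1.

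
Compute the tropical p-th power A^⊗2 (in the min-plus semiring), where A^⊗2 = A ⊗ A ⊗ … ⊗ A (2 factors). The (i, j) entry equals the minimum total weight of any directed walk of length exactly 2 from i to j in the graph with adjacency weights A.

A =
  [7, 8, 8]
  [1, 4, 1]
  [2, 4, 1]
A^⊗2 =
  [9, 12, 9]
  [3, 5, 2]
  [3, 5, 2]

Each entry (A^⊗2)_ij equals the minimum over all length-2 walks i = v_0 → v_1 → … → v_2 = j of Σ_t A[v_t][v_{t+1}]. For example, for (i, j) = (0, 2) we minimise over 3 possible intermediate vertex sequences; the minimum is 9, attained along the walk 0 → 1 → 2.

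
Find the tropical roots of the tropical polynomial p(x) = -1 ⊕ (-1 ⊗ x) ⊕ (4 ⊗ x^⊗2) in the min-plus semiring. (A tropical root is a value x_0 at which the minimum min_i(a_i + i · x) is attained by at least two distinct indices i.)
Roots: {-5, 0}

Each tropical root is a break point of the lower envelope of the lines y = a_i + i · x (there are 3 lines, with slopes 0, 1, ..., 2). Only the lines that attain the minimum somewhere contribute to roots; other lines are dominated. Here the surviving (envelope) indices are i = 2, i = 1, i = 0.
Intersections between consecutive envelope lines give the roots: for adjacent envelope indices i < j the intersection is x = (a_i − a_j) / (j − i). Reading off the sorted break points: {-5, 0}.
Verification: at each break x_0, at least two indices attain the minimum of min_i(a_i + i · x_0).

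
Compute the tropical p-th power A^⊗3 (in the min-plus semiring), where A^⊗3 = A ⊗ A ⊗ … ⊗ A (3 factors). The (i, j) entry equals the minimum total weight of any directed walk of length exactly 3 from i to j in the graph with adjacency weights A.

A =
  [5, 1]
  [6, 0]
A^⊗3 =
  [7, 1]
  [6, 0]

Each entry (A^⊗3)_ij equals the minimum over all length-3 walks i = v_0 → v_1 → … → v_3 = j of Σ_t A[v_t][v_{t+1}]. For example, for (i, j) = (0, 1) we minimise over 4 possible intermediate vertex sequences; the minimum is 1, attained along the walk 0 → 1 → 1 → 1.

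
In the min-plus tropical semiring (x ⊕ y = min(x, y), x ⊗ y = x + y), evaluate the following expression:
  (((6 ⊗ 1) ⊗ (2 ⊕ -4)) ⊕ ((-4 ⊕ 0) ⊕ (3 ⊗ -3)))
(((6 ⊗ 1) ⊗ (2 ⊕ -4)) ⊕ ((-4 ⊕ 0) ⊕ (3 ⊗ -3))) = -4

Expand innermost to outermost. Recall ⊕ takes the minimum of its arguments and ⊗ takes their sum. Working out the expression (((6 ⊗ 1) ⊗ (2 ⊕ -4)) ⊕ ((-4 ⊕ 0) ⊕ (3 ⊗ -3))) gives -4.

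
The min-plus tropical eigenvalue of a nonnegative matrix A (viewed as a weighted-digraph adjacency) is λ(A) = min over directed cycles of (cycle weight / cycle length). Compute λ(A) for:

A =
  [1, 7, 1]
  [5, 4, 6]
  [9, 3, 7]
λ(A) = 1

Enumerate directed cycles and compute their means (weight / length). Sample:
  cycle 0 → 0: weight = 1, length = 1, mean = 1/1 ≈ 1.000
  cycle 1 → 1: weight = 4, length = 1, mean = 4/1 ≈ 4.000
  cycle 2 → 2: weight = 7, length = 1, mean = 7/1 ≈ 7.000
  cycle 0 → 1 → 0: weight = 12, length = 2, mean = 12/2 ≈ 6.000
  cycle 0 → 2 → 0: weight = 10, length = 2, mean = 10/2 ≈ 5.000
  cycle 1 → 0 → 1: weight = 12, length = 2, mean = 12/2 ≈ 6.000
Minimum mean = 1.000, attained e.g. along the cycle 0 → 0 with weight 1 and length 1. So λ(A) = 1/1 = 1.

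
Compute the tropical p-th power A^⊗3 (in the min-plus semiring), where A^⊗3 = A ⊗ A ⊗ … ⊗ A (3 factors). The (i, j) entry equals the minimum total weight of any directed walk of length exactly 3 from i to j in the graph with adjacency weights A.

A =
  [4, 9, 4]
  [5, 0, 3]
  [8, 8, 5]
A^⊗3 =
  [12, 9, 12]
  [5, 0, 3]
  [13, 8, 11]

Each entry (A^⊗3)_ij equals the minimum over all length-3 walks i = v_0 → v_1 → … → v_3 = j of Σ_t A[v_t][v_{t+1}]. For example, for (i, j) = (0, 2) we minimise over 9 possible intermediate vertex sequences; the minimum is 12, attained along the walk 0 → 0 → 0 → 2.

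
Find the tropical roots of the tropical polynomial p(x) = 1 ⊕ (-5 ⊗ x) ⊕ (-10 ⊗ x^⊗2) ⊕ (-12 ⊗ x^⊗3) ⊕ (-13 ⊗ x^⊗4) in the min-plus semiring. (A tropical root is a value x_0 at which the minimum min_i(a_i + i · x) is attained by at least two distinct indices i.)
Roots: {1, 2, 5, 6}

Each tropical root is a break point of the lower envelope of the lines y = a_i + i · x (there are 5 lines, with slopes 0, 1, ..., 4). Only the lines that attain the minimum somewhere contribute to roots; other lines are dominated. Here the surviving (envelope) indices are i = 4, i = 3, i = 2, i = 1, i = 0.
Intersections between consecutive envelope lines give the roots: for adjacent envelope indices i < j the intersection is x = (a_i − a_j) / (j − i). Reading off the sorted break points: {1, 2, 5, 6}.
Verification: at each break x_0, at least two indices attain the minimum of min_i(a_i + i · x_0).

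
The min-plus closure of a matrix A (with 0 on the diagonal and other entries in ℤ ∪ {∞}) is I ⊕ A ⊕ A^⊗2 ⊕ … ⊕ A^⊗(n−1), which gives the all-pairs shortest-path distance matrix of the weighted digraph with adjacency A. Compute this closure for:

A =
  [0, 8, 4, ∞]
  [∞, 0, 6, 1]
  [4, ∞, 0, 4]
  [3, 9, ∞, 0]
Closure =
  [0, 8, 4, 8]
  [4, 0, 6, 1]
  [4, 12, 0, 4]
  [3, 9, 7, 0]

This is the Floyd-Warshall all-pairs shortest-path computation. For each intermediate vertex k = 0, 1, …, 3, update dist[i][j] ← min(dist[i][j], dist[i][k] + dist[k][j]). The final matrix gives, for each (i, j), the minimum total weight of any directed path from i to j (possibly empty when i = j).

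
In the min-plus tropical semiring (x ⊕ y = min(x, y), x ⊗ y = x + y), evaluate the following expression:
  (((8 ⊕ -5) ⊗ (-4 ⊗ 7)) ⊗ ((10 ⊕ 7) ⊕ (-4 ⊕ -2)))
(((8 ⊕ -5) ⊗ (-4 ⊗ 7)) ⊗ ((10 ⊕ 7) ⊕ (-4 ⊕ -2))) = -6

Expand innermost to outermost. Recall ⊕ takes the minimum of its arguments and ⊗ takes their sum. Working out the expression (((8 ⊕ -5) ⊗ (-4 ⊗ 7)) ⊗ ((10 ⊕ 7) ⊕ (-4 ⊕ -2))) gives -6.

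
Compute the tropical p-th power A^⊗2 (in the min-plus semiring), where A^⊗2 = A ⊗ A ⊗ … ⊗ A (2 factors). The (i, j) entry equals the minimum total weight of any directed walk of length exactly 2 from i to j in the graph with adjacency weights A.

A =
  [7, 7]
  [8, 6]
A^⊗2 =
  [14, 13]
  [14, 12]

Each entry (A^⊗2)_ij equals the minimum over all length-2 walks i = v_0 → v_1 → … → v_2 = j of Σ_t A[v_t][v_{t+1}]. For example, for (i, j) = (0, 1) we minimise over 2 possible intermediate vertex sequences; the minimum is 13, attained along the walk 0 → 1 → 1.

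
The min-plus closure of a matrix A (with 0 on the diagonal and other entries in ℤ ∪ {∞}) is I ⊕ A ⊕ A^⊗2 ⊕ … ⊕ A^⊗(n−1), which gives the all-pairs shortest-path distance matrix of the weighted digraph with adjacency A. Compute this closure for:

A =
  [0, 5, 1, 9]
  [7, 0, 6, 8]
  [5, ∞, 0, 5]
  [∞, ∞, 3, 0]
Closure =
  [0, 5, 1, 6]
  [7, 0, 6, 8]
  [5, 10, 0, 5]
  [8, 13, 3, 0]

This is the Floyd-Warshall all-pairs shortest-path computation. For each intermediate vertex k = 0, 1, …, 3, update dist[i][j] ← min(dist[i][j], dist[i][k] + dist[k][j]). The final matrix gives, for each (i, j), the minimum total weight of any directed path from i to j (possibly empty when i = j).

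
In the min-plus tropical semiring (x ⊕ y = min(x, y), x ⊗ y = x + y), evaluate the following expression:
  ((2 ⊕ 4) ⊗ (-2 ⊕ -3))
((2 ⊕ 4) ⊗ (-2 ⊕ -3)) = -1

Expand innermost to outermost. Recall ⊕ takes the minimum of its arguments and ⊗ takes their sum. Working out the expression ((2 ⊕ 4) ⊗ (-2 ⊕ -3)) gives -1.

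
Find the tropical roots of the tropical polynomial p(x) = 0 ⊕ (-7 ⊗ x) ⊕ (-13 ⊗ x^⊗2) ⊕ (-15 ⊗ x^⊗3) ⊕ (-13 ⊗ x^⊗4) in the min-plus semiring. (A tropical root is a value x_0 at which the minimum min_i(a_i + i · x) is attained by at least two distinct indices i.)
Roots: {-2, 2, 6, 7}

Each tropical root is a break point of the lower envelope of the lines y = a_i + i · x (there are 5 lines, with slopes 0, 1, ..., 4). Only the lines that attain the minimum somewhere contribute to roots; other lines are dominated. Here the surviving (envelope) indices are i = 4, i = 3, i = 2, i = 1, i = 0.
Intersections between consecutive envelope lines give the roots: for adjacent envelope indices i < j the intersection is x = (a_i − a_j) / (j − i). Reading off the sorted break points: {-2, 2, 6, 7}.
Verification: at each break x_0, at least two indices attain the minimum of min_i(a_i + i · x_0).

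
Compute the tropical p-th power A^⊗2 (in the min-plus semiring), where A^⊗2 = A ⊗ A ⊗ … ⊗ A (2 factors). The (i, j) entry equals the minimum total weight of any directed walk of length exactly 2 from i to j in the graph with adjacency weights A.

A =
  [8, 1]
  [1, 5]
A^⊗2 =
  [2, 6]
  [6, 2]

Each entry (A^⊗2)_ij equals the minimum over all length-2 walks i = v_0 → v_1 → … → v_2 = j of Σ_t A[v_t][v_{t+1}]. For example, for (i, j) = (0, 1) we minimise over 2 possible intermediate vertex sequences; the minimum is 6, attained along the walk 0 → 1 → 1.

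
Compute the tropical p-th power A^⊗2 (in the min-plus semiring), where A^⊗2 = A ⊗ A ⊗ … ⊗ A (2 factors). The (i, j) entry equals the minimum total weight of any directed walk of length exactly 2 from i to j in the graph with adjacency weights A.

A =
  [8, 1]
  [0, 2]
A^⊗2 =
  [1, 3]
  [2, 1]

Each entry (A^⊗2)_ij equals the minimum over all length-2 walks i = v_0 → v_1 → … → v_2 = j of Σ_t A[v_t][v_{t+1}]. For example, for (i, j) = (0, 1) we minimise over 2 possible intermediate vertex sequences; the minimum is 3, attained along the walk 0 → 1 → 1.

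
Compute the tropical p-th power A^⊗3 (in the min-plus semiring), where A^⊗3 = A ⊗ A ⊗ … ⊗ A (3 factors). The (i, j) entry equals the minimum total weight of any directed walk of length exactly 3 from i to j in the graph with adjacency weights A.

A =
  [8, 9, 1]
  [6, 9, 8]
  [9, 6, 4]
A^⊗3 =
  [13, 11, 9]
  [16, 13, 11]
  [16, 14, 12]

Each entry (A^⊗3)_ij equals the minimum over all length-3 walks i = v_0 → v_1 → … → v_3 = j of Σ_t A[v_t][v_{t+1}]. For example, for (i, j) = (0, 2) we minimise over 9 possible intermediate vertex sequences; the minimum is 9, attained along the walk 0 → 2 → 2 → 2.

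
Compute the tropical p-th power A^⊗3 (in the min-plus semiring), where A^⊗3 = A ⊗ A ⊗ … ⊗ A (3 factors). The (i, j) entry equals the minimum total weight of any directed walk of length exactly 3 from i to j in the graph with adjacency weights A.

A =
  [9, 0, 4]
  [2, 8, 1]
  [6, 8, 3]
A^⊗3 =
  [7, 2, 4]
  [4, 7, 3]
  [8, 9, 7]

Each entry (A^⊗3)_ij equals the minimum over all length-3 walks i = v_0 → v_1 → … → v_3 = j of Σ_t A[v_t][v_{t+1}]. For example, for (i, j) = (0, 2) we minimise over 9 possible intermediate vertex sequences; the minimum is 4, attained along the walk 0 → 1 → 2 → 2.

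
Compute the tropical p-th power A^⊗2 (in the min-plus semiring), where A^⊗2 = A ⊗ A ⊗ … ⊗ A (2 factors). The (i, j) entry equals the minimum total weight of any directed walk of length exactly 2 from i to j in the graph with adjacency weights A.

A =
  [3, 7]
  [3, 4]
A^⊗2 =
  [6, 10]
  [6, 8]

Each entry (A^⊗2)_ij equals the minimum over all length-2 walks i = v_0 → v_1 → … → v_2 = j of Σ_t A[v_t][v_{t+1}]. For example, for (i, j) = (0, 1) we minimise over 2 possible intermediate vertex sequences; the minimum is 10, attained along the walk 0 → 0 → 1.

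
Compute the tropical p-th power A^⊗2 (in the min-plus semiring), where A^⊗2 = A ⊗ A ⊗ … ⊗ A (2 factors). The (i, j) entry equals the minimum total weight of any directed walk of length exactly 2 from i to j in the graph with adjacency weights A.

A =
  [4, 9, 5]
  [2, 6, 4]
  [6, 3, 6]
A^⊗2 =
  [8, 8, 9]
  [6, 7, 7]
  [5, 9, 7]

Each entry (A^⊗2)_ij equals the minimum over all length-2 walks i = v_0 → v_1 → … → v_2 = j of Σ_t A[v_t][v_{t+1}]. For example, for (i, j) = (0, 2) we minimise over 3 possible intermediate vertex sequences; the minimum is 9, attained along the walk 0 → 0 → 2.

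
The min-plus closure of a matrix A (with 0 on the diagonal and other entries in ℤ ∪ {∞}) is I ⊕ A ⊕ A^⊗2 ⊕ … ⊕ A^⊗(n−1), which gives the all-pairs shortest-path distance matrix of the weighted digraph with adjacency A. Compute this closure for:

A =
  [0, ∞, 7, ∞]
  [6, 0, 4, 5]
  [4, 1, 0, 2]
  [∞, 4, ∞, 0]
Closure =
  [0, 8, 7, 9]
  [6, 0, 4, 5]
  [4, 1, 0, 2]
  [10, 4, 8, 0]

This is the Floyd-Warshall all-pairs shortest-path computation. For each intermediate vertex k = 0, 1, …, 3, update dist[i][j] ← min(dist[i][j], dist[i][k] + dist[k][j]). The final matrix gives, for each (i, j), the minimum total weight of any directed path from i to j (possibly empty when i = j).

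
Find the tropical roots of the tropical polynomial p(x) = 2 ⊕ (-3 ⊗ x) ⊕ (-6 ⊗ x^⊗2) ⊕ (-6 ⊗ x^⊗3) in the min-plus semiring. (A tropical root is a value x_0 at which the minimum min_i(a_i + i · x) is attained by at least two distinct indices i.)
Roots: {0, 3, 5}

Each tropical root is a break point of the lower envelope of the lines y = a_i + i · x (there are 4 lines, with slopes 0, 1, ..., 3). Only the lines that attain the minimum somewhere contribute to roots; other lines are dominated. Here the surviving (envelope) indices are i = 3, i = 2, i = 1, i = 0.
Intersections between consecutive envelope lines give the roots: for adjacent envelope indices i < j the intersection is x = (a_i − a_j) / (j − i). Reading off the sorted break points: {0, 3, 5}.
Verification: at each break x_0, at least two indices attain the minimum of min_i(a_i + i · x_0).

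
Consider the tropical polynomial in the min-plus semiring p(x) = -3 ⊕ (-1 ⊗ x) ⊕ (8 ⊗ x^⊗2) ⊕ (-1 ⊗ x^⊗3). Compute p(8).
p(8) = -3

A tropical monomial a ⊗ x^⊗i evaluates to a + i · x. Evaluating each term at x = 8:
  Term 0 contributes -3 + 0 · 8 = -3
  Term 1 contributes -1 + 1 · 8 = 7
  Term 2 contributes 8 + 2 · 8 = 24
  Term 3 contributes -1 + 3 · 8 = 23
p(8) = ⊕ of these = min[-3, 7, 24, 23] = -3.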